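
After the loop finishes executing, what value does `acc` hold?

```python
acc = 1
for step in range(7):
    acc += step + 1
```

Let's trace through this code step by step.

Initialize: acc = 1
Entering loop: for step in range(7):
After iteration 1: step = 0, acc = 2
After iteration 2: step = 1, acc = 4
After iteration 3: step = 2, acc = 7
After iteration 4: step = 3, acc = 11
After iteration 5: step = 4, acc = 16
After iteration 6: step = 5, acc = 22
After iteration 7: step = 6, acc = 29
Loop ends.

Final answer: 29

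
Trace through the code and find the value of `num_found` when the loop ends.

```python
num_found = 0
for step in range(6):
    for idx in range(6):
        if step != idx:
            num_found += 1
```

Let's trace through this code step by step.

Initialize: num_found = 0
Entering loop: for step in range(6):
After iteration 1: step = 0, num_found = 5
After iteration 2: step = 1, num_found = 10
After iteration 3: step = 2, num_found = 15
After iteration 4: step = 3, num_found = 20
After iteration 5: step = 4, num_found = 25
After iteration 6: step = 5, num_found = 30
Loop ends.

Final answer: 30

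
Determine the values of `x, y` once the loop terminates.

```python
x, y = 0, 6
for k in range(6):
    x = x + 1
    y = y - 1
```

Let's trace through this code step by step.

Initialize: x = 0
Initialize: y = 6
Entering loop: for k in range(6):
After iteration 1: k = 0, x = 1, y = 5
After iteration 2: k = 1, x = 2, y = 4
After iteration 3: k = 2, x = 3, y = 3
After iteration 4: k = 3, x = 4, y = 2
After iteration 5: k = 4, x = 5, y = 1
After iteration 6: k = 5, x = 6, y = 0
Loop ends.

Final answer: 6, 0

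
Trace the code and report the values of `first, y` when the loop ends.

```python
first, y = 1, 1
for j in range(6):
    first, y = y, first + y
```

Let's trace through this code step by step.

Initialize: first = 1
Initialize: y = 1
Entering loop: for j in range(6):
After iteration 1: j = 0, first = 1, y = 2
After iteration 2: j = 1, first = 2, y = 3
After iteration 3: j = 2, first = 3, y = 5
After iteration 4: j = 3, first = 5, y = 8
After iteration 5: j = 4, first = 8, y = 13
After iteration 6: j = 5, first = 13, y = 21
Loop ends.

Final answer: 13, 21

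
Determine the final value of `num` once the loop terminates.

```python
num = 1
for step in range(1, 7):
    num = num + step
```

Let's trace through this code step by step.

Initialize: num = 1
Entering loop: for step in range(1, 7):
After iteration 1: step = 1, num = 2
After iteration 2: step = 2, num = 4
After iteration 3: step = 3, num = 7
After iteration 4: step = 4, num = 11
After iteration 5: step = 5, num = 16
After iteration 6: step = 6, num = 22
Loop ends.

Final answer: 22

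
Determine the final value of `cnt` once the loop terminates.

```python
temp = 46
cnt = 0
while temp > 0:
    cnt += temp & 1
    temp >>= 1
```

Let's trace through this code step by step.

Initialize: temp = 46
Initialize: cnt = 0
Entering loop: while temp > 0:
After iteration 1: temp = 23, cnt = 0
After iteration 2: temp = 11, cnt = 1
After iteration 3: temp = 5, cnt = 2
After iteration 4: temp = 2, cnt = 3
After iteration 5: temp = 1, cnt = 3
After iteration 6: temp = 0, cnt = 4
Loop ends.

Final answer: 4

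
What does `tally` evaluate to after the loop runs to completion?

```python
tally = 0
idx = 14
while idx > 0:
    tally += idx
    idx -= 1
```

Let's trace through this code step by step.

Initialize: tally = 0
Initialize: idx = 14
Entering loop: while idx > 0:
After iteration 1: tally = 14, idx = 13
After iteration 2: tally = 27, idx = 12
After iteration 3: tally = 39, idx = 11
After iteration 4: tally = 50, idx = 10
After iteration 5: tally = 60, idx = 9
After iteration 6: tally = 69, idx = 8
After iteration 7: tally = 77, idx = 7
After iteration 8: tally = 84, idx = 6
After iteration 9: tally = 90, idx = 5
After iteration 10: tally = 95, idx = 4
After iteration 11: tally = 99, idx = 3
After iteration 12: tally = 102, idx = 2
After iteration 13: tally = 104, idx = 1
After iteration 14: tally = 105, idx = 0
Loop ends.

Final answer: 105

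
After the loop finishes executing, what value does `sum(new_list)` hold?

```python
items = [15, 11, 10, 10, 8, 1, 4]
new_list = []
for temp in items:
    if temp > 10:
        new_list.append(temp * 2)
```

Let's trace through this code step by step.

Initialize: items = [15, 11, 10, 10, 8, 1, 4]
Initialize: new_list = []
Entering loop: for temp in items:
After iteration 1: temp = 15, new_list = [30]
After iteration 2: temp = 11, new_list = [30, 22]
After iteration 3: temp = 10, new_list = [30, 22]
After iteration 4: temp = 10, new_list = [30, 22]
After iteration 5: temp = 8, new_list = [30, 22]
After iteration 6: temp = 1, new_list = [30, 22]
After iteration 7: temp = 4, new_list = [30, 22]
Loop ends.
sum(new_list) = 52

Final answer: 52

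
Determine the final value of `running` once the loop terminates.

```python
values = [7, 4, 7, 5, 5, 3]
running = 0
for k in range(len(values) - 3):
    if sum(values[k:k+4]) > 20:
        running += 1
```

Let's trace through this code step by step.

Initialize: values = [7, 4, 7, 5, 5, 3]
Initialize: running = 0
Entering loop: for k in range(len(values) - 3):
After iteration 1: k = 0, running = 1
After iteration 2: k = 1, running = 2
After iteration 3: k = 2, running = 2
Loop ends.

Final answer: 2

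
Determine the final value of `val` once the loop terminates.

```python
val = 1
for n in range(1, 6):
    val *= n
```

Let's trace through this code step by step.

Initialize: val = 1
Entering loop: for n in range(1, 6):
After iteration 1: n = 1, val = 1
After iteration 2: n = 2, val = 2
After iteration 3: n = 3, val = 6
After iteration 4: n = 4, val = 24
After iteration 5: n = 5, val = 120
Loop ends.

Final answer: 120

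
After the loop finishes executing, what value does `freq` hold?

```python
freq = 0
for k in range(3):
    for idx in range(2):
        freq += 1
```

Let's trace through this code step by step.

Initialize: freq = 0
Entering loop: for k in range(3):
After iteration 1: k = 0, freq = 2
After iteration 2: k = 1, freq = 4
After iteration 3: k = 2, freq = 6
Loop ends.

Final answer: 6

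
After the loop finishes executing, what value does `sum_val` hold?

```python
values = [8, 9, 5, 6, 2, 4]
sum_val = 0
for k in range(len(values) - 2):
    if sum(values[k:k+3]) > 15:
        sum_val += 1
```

Let's trace through this code step by step.

Initialize: values = [8, 9, 5, 6, 2, 4]
Initialize: sum_val = 0
Entering loop: for k in range(len(values) - 2):
After iteration 1: k = 0, sum_val = 1
After iteration 2: k = 1, sum_val = 2
After iteration 3: k = 2, sum_val = 2
After iteration 4: k = 3, sum_val = 2
Loop ends.

Final answer: 2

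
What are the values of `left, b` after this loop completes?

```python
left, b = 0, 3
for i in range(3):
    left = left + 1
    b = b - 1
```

Let's trace through this code step by step.

Initialize: left = 0
Initialize: b = 3
Entering loop: for i in range(3):
After iteration 1: i = 0, left = 1, b = 2
After iteration 2: i = 1, left = 2, b = 1
After iteration 3: i = 2, left = 3, b = 0
Loop ends.

Final answer: 3, 0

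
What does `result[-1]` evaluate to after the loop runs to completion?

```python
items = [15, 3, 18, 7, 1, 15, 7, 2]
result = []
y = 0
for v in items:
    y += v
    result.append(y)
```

Let's trace through this code step by step.

Initialize: items = [15, 3, 18, 7, 1, 15, 7, 2]
Initialize: result = []
Initialize: y = 0
Entering loop: for v in items:
After iteration 1: v = 15, result = [15], y = 15
After iteration 2: v = 3, result = [15, 18], y = 18
After iteration 3: v = 18, result = [15, 18, 36], y = 36
After iteration 4: v = 7, result = [15, 18, 36, 43], y = 43
After iteration 5: v = 1, result = [15, 18, 36, 43, 44], y = 44
After iteration 6: v = 15, result = [15, 18, 36, 43, 44, 59], y = 59
After iteration 7: v = 7, result = [15, 18, 36, 43, 44, 59, 66], y = 66
After iteration 8: v = 2, result = [15, 18, 36, 43, 44, 59, 66, 68], y = 68
Loop ends.
result[-1] = 68

Final answer: 68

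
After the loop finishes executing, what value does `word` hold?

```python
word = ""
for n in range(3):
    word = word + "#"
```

Let's trace through this code step by step.

Initialize: word = ''
Entering loop: for n in range(3):
After iteration 1: n = 0, word = '#'
After iteration 2: n = 1, word = '##'
After iteration 3: n = 2, word = '###'
Loop ends.

Final answer: '###'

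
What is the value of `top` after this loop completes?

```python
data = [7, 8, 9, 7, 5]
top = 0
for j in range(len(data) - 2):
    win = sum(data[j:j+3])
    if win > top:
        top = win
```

Let's trace through this code step by step.

Initialize: data = [7, 8, 9, 7, 5]
Initialize: top = 0
Entering loop: for j in range(len(data) - 2):
After iteration 1: j = 0, top = 24, win = 24
After iteration 2: j = 1, top = 24, win = 24
After iteration 3: j = 2, top = 24, win = 21
Loop ends.

Final answer: 24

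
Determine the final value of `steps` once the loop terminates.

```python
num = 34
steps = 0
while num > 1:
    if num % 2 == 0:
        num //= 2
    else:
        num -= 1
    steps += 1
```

Let's trace through this code step by step.

Initialize: num = 34
Initialize: steps = 0
Entering loop: while num > 1:
After iteration 1: num = 17, steps = 1
After iteration 2: num = 16, steps = 2
After iteration 3: num = 8, steps = 3
After iteration 4: num = 4, steps = 4
After iteration 5: num = 2, steps = 5
After iteration 6: num = 1, steps = 6
Loop ends.

Final answer: 6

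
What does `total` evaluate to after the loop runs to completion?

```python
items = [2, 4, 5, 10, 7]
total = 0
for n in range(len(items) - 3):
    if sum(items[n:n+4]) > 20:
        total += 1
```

Let's trace through this code step by step.

Initialize: items = [2, 4, 5, 10, 7]
Initialize: total = 0
Entering loop: for n in range(len(items) - 3):
After iteration 1: n = 0, total = 1
After iteration 2: n = 1, total = 2
Loop ends.

Final answer: 2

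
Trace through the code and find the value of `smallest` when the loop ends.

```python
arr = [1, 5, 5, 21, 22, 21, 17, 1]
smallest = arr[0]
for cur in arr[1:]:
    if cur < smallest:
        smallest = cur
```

Let's trace through this code step by step.

Initialize: arr = [1, 5, 5, 21, 22, 21, 17, 1]
Initialize: smallest = 1
Entering loop: for cur in arr[1:]:
After iteration 1: cur = 5, smallest = 1
After iteration 2: cur = 5, smallest = 1
After iteration 3: cur = 21, smallest = 1
After iteration 4: cur = 22, smallest = 1
After iteration 5: cur = 21, smallest = 1
After iteration 6: cur = 17, smallest = 1
After iteration 7: cur = 1, smallest = 1
Loop ends.

Final answer: 1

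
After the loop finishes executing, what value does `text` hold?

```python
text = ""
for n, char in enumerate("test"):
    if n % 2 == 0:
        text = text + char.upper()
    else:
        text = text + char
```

Let's trace through this code step by step.

Initialize: text = ''
Entering loop: for n, char in enumerate("test"):
After iteration 1: n = 0, char = 't', text = 'T'
After iteration 2: n = 1, char = 'e', text = 'Te'
After iteration 3: n = 2, char = 's', text = 'TeS'
After iteration 4: n = 3, char = 't', text = 'TeSt'
Loop ends.

Final answer: 'TeSt'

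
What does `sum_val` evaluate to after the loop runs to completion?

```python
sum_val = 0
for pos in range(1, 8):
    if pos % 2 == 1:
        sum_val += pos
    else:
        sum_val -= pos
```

Let's trace through this code step by step.

Initialize: sum_val = 0
Entering loop: for pos in range(1, 8):
After iteration 1: pos = 1, sum_val = 1
After iteration 2: pos = 2, sum_val = -1
After iteration 3: pos = 3, sum_val = 2
After iteration 4: pos = 4, sum_val = -2
After iteration 5: pos = 5, sum_val = 3
After iteration 6: pos = 6, sum_val = -3
After iteration 7: pos = 7, sum_val = 4
Loop ends.

Final answer: 4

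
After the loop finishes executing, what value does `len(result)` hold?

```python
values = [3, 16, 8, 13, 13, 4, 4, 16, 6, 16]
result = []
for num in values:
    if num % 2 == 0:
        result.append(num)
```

Let's trace through this code step by step.

Initialize: values = [3, 16, 8, 13, 13, 4, 4, 16, 6, 16]
Initialize: result = []
Entering loop: for num in values:
After iteration 1: num = 3, result = []
After iteration 2: num = 16, result = [16]
After iteration 3: num = 8, result = [16, 8]
After iteration 4: num = 13, result = [16, 8]
After iteration 5: num = 13, result = [16, 8]
After iteration 6: num = 4, result = [16, 8, 4]
After iteration 7: num = 4, result = [16, 8, 4, 4]
After iteration 8: num = 16, result = [16, 8, 4, 4, 16]
After iteration 9: num = 6, result = [16, 8, 4, 4, 16, 6]
After iteration 10: num = 16, result = [16, 8, 4, 4, 16, 6, 16]
Loop ends.
len(result) = 7

Final answer: 7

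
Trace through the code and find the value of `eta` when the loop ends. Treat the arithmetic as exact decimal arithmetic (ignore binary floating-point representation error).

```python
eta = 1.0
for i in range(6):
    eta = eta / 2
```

Let's trace through this code step by step.

Initialize: eta = 1.0
Entering loop: for i in range(6):
After iteration 1: i = 0, eta = 0.5
After iteration 2: i = 1, eta = 0.25
After iteration 3: i = 2, eta = 0.125
After iteration 4: i = 3, eta = 0.0625
After iteration 5: i = 4, eta = 0.03125
After iteration 6: i = 5, eta = 0.015625
Loop ends.

Final answer: 0.015625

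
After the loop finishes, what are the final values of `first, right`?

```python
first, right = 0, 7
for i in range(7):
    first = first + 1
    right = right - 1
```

Let's trace through this code step by step.

Initialize: first = 0
Initialize: right = 7
Entering loop: for i in range(7):
After iteration 1: i = 0, first = 1, right = 6
After iteration 2: i = 1, first = 2, right = 5
After iteration 3: i = 2, first = 3, right = 4
After iteration 4: i = 3, first = 4, right = 3
After iteration 5: i = 4, first = 5, right = 2
After iteration 6: i = 5, first = 6, right = 1
After iteration 7: i = 6, first = 7, right = 0
Loop ends.

Final answer: 7, 0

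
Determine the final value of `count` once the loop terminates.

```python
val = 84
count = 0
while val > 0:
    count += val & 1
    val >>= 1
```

Let's trace through this code step by step.

Initialize: val = 84
Initialize: count = 0
Entering loop: while val > 0:
After iteration 1: val = 42, count = 0
After iteration 2: val = 21, count = 0
After iteration 3: val = 10, count = 1
After iteration 4: val = 5, count = 1
After iteration 5: val = 2, count = 2
After iteration 6: val = 1, count = 2
After iteration 7: val = 0, count = 3
Loop ends.

Final answer: 3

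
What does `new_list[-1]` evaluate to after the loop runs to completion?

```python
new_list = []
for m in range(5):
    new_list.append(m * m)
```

Let's trace through this code step by step.

Initialize: new_list = []
Entering loop: for m in range(5):
After iteration 1: m = 0, new_list = [0]
After iteration 2: m = 1, new_list = [0, 1]
After iteration 3: m = 2, new_list = [0, 1, 4]
After iteration 4: m = 3, new_list = [0, 1, 4, 9]
After iteration 5: m = 4, new_list = [0, 1, 4, 9, 16]
Loop ends.
new_list[-1] = 16

Final answer: 16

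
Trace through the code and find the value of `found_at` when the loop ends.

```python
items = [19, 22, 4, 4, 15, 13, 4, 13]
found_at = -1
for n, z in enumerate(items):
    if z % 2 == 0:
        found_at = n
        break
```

Let's trace through this code step by step.

Initialize: items = [19, 22, 4, 4, 15, 13, 4, 13]
Initialize: found_at = -1
Entering loop: for n, z in enumerate(items):
After iteration 1: n = 0, z = 19, found_at = -1
After iteration 2: n = 1, z = 22, found_at = 1
Loop ends.

Final answer: 1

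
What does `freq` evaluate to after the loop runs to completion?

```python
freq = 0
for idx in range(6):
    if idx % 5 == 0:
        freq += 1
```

Let's trace through this code step by step.

Initialize: freq = 0
Entering loop: for idx in range(6):
After iteration 1: idx = 0, freq = 1
After iteration 2: idx = 1, freq = 1
After iteration 3: idx = 2, freq = 1
After iteration 4: idx = 3, freq = 1
After iteration 5: idx = 4, freq = 1
After iteration 6: idx = 5, freq = 2
Loop ends.

Final answer: 2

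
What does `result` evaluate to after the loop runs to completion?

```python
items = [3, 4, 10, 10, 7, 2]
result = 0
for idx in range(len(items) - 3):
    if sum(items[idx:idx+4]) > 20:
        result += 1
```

Let's trace through this code step by step.

Initialize: items = [3, 4, 10, 10, 7, 2]
Initialize: result = 0
Entering loop: for idx in range(len(items) - 3):
After iteration 1: idx = 0, result = 1
After iteration 2: idx = 1, result = 2
After iteration 3: idx = 2, result = 3
Loop ends.

Final answer: 3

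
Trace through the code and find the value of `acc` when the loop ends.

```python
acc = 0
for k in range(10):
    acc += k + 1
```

Let's trace through this code step by step.

Initialize: acc = 0
Entering loop: for k in range(10):
After iteration 1: k = 0, acc = 1
After iteration 2: k = 1, acc = 3
After iteration 3: k = 2, acc = 6
After iteration 4: k = 3, acc = 10
After iteration 5: k = 4, acc = 15
After iteration 6: k = 5, acc = 21
After iteration 7: k = 6, acc = 28
After iteration 8: k = 7, acc = 36
After iteration 9: k = 8, acc = 45
After iteration 10: k = 9, acc = 55
Loop ends.

Final answer: 55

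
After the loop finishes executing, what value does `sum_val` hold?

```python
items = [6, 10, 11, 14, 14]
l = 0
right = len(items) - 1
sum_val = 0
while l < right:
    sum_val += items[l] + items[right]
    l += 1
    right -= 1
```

Let's trace through this code step by step.

Initialize: items = [6, 10, 11, 14, 14]
Initialize: l = 0
Initialize: right = 4
Initialize: sum_val = 0
Entering loop: while l < right:
After iteration 1: l = 1, right = 3, sum_val = 20
After iteration 2: l = 2, right = 2, sum_val = 44
Loop ends.

Final answer: 44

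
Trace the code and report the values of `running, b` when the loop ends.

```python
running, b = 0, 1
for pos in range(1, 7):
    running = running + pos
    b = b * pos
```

Let's trace through this code step by step.

Initialize: running = 0
Initialize: b = 1
Entering loop: for pos in range(1, 7):
After iteration 1: pos = 1, running = 1, b = 1
After iteration 2: pos = 2, running = 3, b = 2
After iteration 3: pos = 3, running = 6, b = 6
After iteration 4: pos = 4, running = 10, b = 24
After iteration 5: pos = 5, running = 15, b = 120
After iteration 6: pos = 6, running = 21, b = 720
Loop ends.

Final answer: 21, 720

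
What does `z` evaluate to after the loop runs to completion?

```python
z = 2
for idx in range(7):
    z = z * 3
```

Let's trace through this code step by step.

Initialize: z = 2
Entering loop: for idx in range(7):
After iteration 1: idx = 0, z = 6
After iteration 2: idx = 1, z = 18
After iteration 3: idx = 2, z = 54
After iteration 4: idx = 3, z = 162
After iteration 5: idx = 4, z = 486
After iteration 6: idx = 5, z = 1458
After iteration 7: idx = 6, z = 4374
Loop ends.

Final answer: 4374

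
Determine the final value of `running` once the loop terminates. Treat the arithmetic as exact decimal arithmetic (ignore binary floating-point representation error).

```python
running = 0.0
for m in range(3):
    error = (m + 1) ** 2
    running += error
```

Let's trace through this code step by step.

Initialize: running = 0.0
Entering loop: for m in range(3):
After iteration 1: m = 0, running = 1.0, error = 1
After iteration 2: m = 1, running = 5.0, error = 4
After iteration 3: m = 2, running = 14.0, error = 9
Loop ends.

Final answer: 14.0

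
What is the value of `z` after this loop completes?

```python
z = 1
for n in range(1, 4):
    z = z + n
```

Let's trace through this code step by step.

Initialize: z = 1
Entering loop: for n in range(1, 4):
After iteration 1: n = 1, z = 2
After iteration 2: n = 2, z = 4
After iteration 3: n = 3, z = 7
Loop ends.

Final answer: 7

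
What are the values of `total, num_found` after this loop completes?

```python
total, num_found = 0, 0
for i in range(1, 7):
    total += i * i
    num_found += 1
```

Let's trace through this code step by step.

Initialize: total = 0
Initialize: num_found = 0
Entering loop: for i in range(1, 7):
After iteration 1: i = 1, total = 1, num_found = 1
After iteration 2: i = 2, total = 5, num_found = 2
After iteration 3: i = 3, total = 14, num_found = 3
After iteration 4: i = 4, total = 30, num_found = 4
After iteration 5: i = 5, total = 55, num_found = 5
After iteration 6: i = 6, total = 91, num_found = 6
Loop ends.

Final answer: 91, 6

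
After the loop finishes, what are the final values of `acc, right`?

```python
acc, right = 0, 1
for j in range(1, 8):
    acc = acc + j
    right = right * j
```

Let's trace through this code step by step.

Initialize: acc = 0
Initialize: right = 1
Entering loop: for j in range(1, 8):
After iteration 1: j = 1, acc = 1, right = 1
After iteration 2: j = 2, acc = 3, right = 2
After iteration 3: j = 3, acc = 6, right = 6
After iteration 4: j = 4, acc = 10, right = 24
After iteration 5: j = 5, acc = 15, right = 120
After iteration 6: j = 6, acc = 21, right = 720
After iteration 7: j = 7, acc = 28, right = 5040
Loop ends.

Final answer: 28, 5040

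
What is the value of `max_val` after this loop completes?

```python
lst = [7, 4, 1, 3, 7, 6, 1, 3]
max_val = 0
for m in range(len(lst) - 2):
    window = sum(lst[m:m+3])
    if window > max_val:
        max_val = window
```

Let's trace through this code step by step.

Initialize: lst = [7, 4, 1, 3, 7, 6, 1, 3]
Initialize: max_val = 0
Entering loop: for m in range(len(lst) - 2):
After iteration 1: m = 0, max_val = 12, window = 12
After iteration 2: m = 1, max_val = 12, window = 8
After iteration 3: m = 2, max_val = 12, window = 11
After iteration 4: m = 3, max_val = 16, window = 16
After iteration 5: m = 4, max_val = 16, window = 14
After iteration 6: m = 5, max_val = 16, window = 10
Loop ends.

Final answer: 16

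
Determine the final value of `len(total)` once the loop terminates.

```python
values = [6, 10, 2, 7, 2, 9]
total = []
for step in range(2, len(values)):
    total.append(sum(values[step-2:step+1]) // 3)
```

Let's trace through this code step by step.

Initialize: values = [6, 10, 2, 7, 2, 9]
Initialize: total = []
Entering loop: for step in range(2, len(values)):
After iteration 1: step = 2, total = [6]
After iteration 2: step = 3, total = [6, 6]
After iteration 3: step = 4, total = [6, 6, 3]
After iteration 4: step = 5, total = [6, 6, 3, 6]
Loop ends.
len(total) = 4

Final answer: 4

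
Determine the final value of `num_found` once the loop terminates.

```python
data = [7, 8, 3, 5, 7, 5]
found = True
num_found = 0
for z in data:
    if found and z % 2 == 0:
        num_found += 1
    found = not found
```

Let's trace through this code step by step.

Initialize: data = [7, 8, 3, 5, 7, 5]
Initialize: found = True
Initialize: num_found = 0
Entering loop: for z in data:
After iteration 1: z = 7, found = False, num_found = 0
After iteration 2: z = 8, found = True, num_found = 0
After iteration 3: z = 3, found = False, num_found = 0
After iteration 4: z = 5, found = True, num_found = 0
After iteration 5: z = 7, found = False, num_found = 0
After iteration 6: z = 5, found = True, num_found = 0
Loop ends.

Final answer: 0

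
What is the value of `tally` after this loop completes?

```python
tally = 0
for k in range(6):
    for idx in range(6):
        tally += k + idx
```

Let's trace through this code step by step.

Initialize: tally = 0
Entering loop: for k in range(6):
After iteration 1: k = 0, tally = 15
After iteration 2: k = 1, tally = 36
After iteration 3: k = 2, tally = 63
After iteration 4: k = 3, tally = 96
After iteration 5: k = 4, tally = 135
After iteration 6: k = 5, tally = 180
Loop ends.

Final answer: 180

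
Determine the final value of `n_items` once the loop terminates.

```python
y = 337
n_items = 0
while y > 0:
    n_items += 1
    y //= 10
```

Let's trace through this code step by step.

Initialize: y = 337
Initialize: n_items = 0
Entering loop: while y > 0:
After iteration 1: y = 33, n_items = 1
After iteration 2: y = 3, n_items = 2
After iteration 3: y = 0, n_items = 3
Loop ends.

Final answer: 3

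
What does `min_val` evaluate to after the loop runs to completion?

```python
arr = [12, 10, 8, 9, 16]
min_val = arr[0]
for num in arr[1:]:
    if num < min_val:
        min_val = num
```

Let's trace through this code step by step.

Initialize: arr = [12, 10, 8, 9, 16]
Initialize: min_val = 12
Entering loop: for num in arr[1:]:
After iteration 1: num = 10, min_val = 10
After iteration 2: num = 8, min_val = 8
After iteration 3: num = 9, min_val = 8
After iteration 4: num = 16, min_val = 8
Loop ends.

Final answer: 8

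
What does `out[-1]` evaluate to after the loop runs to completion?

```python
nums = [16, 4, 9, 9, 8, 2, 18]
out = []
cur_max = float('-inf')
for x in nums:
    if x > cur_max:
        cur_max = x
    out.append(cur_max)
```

Let's trace through this code step by step.

Initialize: nums = [16, 4, 9, 9, 8, 2, 18]
Initialize: out = []
Initialize: cur_max = -inf
Entering loop: for x in nums:
After iteration 1: x = 16, out = [16], cur_max = 16
After iteration 2: x = 4, out = [16, 16], cur_max = 16
After iteration 3: x = 9, out = [16, 16, 16], cur_max = 16
After iteration 4: x = 9, out = [16, 16, 16, 16], cur_max = 16
After iteration 5: x = 8, out = [16, 16, 16, 16, 16], cur_max = 16
After iteration 6: x = 2, out = [16, 16, 16, 16, 16, 16], cur_max = 16
After iteration 7: x = 18, out = [16, 16, 16, 16, 16, 16, 18], cur_max = 18
Loop ends.
out[-1] = 18

Final answer: 18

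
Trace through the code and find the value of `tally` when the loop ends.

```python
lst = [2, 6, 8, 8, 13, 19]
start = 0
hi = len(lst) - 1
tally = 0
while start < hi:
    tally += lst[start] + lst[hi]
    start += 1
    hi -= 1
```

Let's trace through this code step by step.

Initialize: lst = [2, 6, 8, 8, 13, 19]
Initialize: start = 0
Initialize: hi = 5
Initialize: tally = 0
Entering loop: while start < hi:
After iteration 1: start = 1, hi = 4, tally = 21
After iteration 2: start = 2, hi = 3, tally = 40
After iteration 3: start = 3, hi = 2, tally = 56
Loop ends.

Final answer: 56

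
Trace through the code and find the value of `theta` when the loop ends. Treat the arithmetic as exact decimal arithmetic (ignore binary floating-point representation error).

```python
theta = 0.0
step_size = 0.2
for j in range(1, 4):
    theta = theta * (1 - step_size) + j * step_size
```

Let's trace through this code step by step.

Initialize: theta = 0.0
Initialize: step_size = 0.2
Entering loop: for j in range(1, 4):
After iteration 1: j = 1, theta = 0.2
After iteration 2: j = 2, theta = 0.56
After iteration 3: j = 3, theta = 1.048
Loop ends.

Final answer: 1.048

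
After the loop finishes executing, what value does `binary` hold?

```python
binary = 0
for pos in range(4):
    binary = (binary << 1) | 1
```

Let's trace through this code step by step.

Initialize: binary = 0
Entering loop: for pos in range(4):
After iteration 1: pos = 0, binary = 1
After iteration 2: pos = 1, binary = 3
After iteration 3: pos = 2, binary = 7
After iteration 4: pos = 3, binary = 15
Loop ends.

Final answer: 15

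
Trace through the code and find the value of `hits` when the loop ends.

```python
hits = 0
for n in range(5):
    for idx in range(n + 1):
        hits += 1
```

Let's trace through this code step by step.

Initialize: hits = 0
Entering loop: for n in range(5):
After iteration 1: n = 0, hits = 1, idx = 0
After iteration 2: n = 1, hits = 3, idx = 1
After iteration 3: n = 2, hits = 6, idx = 2
After iteration 4: n = 3, hits = 10, idx = 3
After iteration 5: n = 4, hits = 15, idx = 4
Loop ends.

Final answer: 15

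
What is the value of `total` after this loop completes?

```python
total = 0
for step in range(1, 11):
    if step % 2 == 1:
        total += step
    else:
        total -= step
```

Let's trace through this code step by step.

Initialize: total = 0
Entering loop: for step in range(1, 11):
After iteration 1: step = 1, total = 1
After iteration 2: step = 2, total = -1
After iteration 3: step = 3, total = 2
After iteration 4: step = 4, total = -2
After iteration 5: step = 5, total = 3
After iteration 6: step = 6, total = -3
After iteration 7: step = 7, total = 4
After iteration 8: step = 8, total = -4
After iteration 9: step = 9, total = 5
After iteration 10: step = 10, total = -5
Loop ends.

Final answer: -5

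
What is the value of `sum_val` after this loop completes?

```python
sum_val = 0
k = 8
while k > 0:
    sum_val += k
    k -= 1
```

Let's trace through this code step by step.

Initialize: sum_val = 0
Initialize: k = 8
Entering loop: while k > 0:
After iteration 1: sum_val = 8, k = 7
After iteration 2: sum_val = 15, k = 6
After iteration 3: sum_val = 21, k = 5
After iteration 4: sum_val = 26, k = 4
After iteration 5: sum_val = 30, k = 3
After iteration 6: sum_val = 33, k = 2
After iteration 7: sum_val = 35, k = 1
After iteration 8: sum_val = 36, k = 0
Loop ends.

Final answer: 36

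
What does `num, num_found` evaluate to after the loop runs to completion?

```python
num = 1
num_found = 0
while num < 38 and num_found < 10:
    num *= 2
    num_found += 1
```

Let's trace through this code step by step.

Initialize: num = 1
Initialize: num_found = 0
Entering loop: while num < 38 and num_found < 10:
After iteration 1: num = 2, num_found = 1
After iteration 2: num = 4, num_found = 2
After iteration 3: num = 8, num_found = 3
After iteration 4: num = 16, num_found = 4
After iteration 5: num = 32, num_found = 5
After iteration 6: num = 64, num_found = 6
Loop ends.

Final answer: 64, 6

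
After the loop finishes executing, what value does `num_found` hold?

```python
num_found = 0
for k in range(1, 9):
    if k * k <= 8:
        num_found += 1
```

Let's trace through this code step by step.

Initialize: num_found = 0
Entering loop: for k in range(1, 9):
After iteration 1: k = 1, num_found = 1
After iteration 2: k = 2, num_found = 2
After iteration 3: k = 3, num_found = 2
After iteration 4: k = 4, num_found = 2
After iteration 5: k = 5, num_found = 2
After iteration 6: k = 6, num_found = 2
After iteration 7: k = 7, num_found = 2
After iteration 8: k = 8, num_found = 2
Loop ends.

Final answer: 2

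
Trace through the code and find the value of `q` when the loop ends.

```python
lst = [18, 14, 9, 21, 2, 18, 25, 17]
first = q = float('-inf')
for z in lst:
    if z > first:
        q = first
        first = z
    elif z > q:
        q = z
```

Let's trace through this code step by step.

Initialize: lst = [18, 14, 9, 21, 2, 18, 25, 17]
Initialize: first = -inf
Initialize: q = -inf
Entering loop: for z in lst:
After iteration 1: z = 18, first = 18, q = -inf
After iteration 2: z = 14, first = 18, q = 14
After iteration 3: z = 9, first = 18, q = 14
After iteration 4: z = 21, first = 21, q = 18
After iteration 5: z = 2, first = 21, q = 18
After iteration 6: z = 18, first = 21, q = 18
After iteration 7: z = 25, first = 25, q = 21
After iteration 8: z = 17, first = 25, q = 21
Loop ends.

Final answer: 21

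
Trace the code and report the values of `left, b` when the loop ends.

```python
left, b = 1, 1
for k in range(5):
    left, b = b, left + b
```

Let's trace through this code step by step.

Initialize: left = 1
Initialize: b = 1
Entering loop: for k in range(5):
After iteration 1: k = 0, left = 1, b = 2
After iteration 2: k = 1, left = 2, b = 3
After iteration 3: k = 2, left = 3, b = 5
After iteration 4: k = 3, left = 5, b = 8
After iteration 5: k = 4, left = 8, b = 13
Loop ends.

Final answer: 8, 13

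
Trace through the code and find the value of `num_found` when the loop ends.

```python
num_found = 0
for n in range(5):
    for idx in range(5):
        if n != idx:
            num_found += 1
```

Let's trace through this code step by step.

Initialize: num_found = 0
Entering loop: for n in range(5):
After iteration 1: n = 0, num_found = 4
After iteration 2: n = 1, num_found = 8
After iteration 3: n = 2, num_found = 12
After iteration 4: n = 3, num_found = 16
After iteration 5: n = 4, num_found = 20
Loop ends.

Final answer: 20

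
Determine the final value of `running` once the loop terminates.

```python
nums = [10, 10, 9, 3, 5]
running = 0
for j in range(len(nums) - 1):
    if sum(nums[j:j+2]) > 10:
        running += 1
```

Let's trace through this code step by step.

Initialize: nums = [10, 10, 9, 3, 5]
Initialize: running = 0
Entering loop: for j in range(len(nums) - 1):
After iteration 1: j = 0, running = 1
After iteration 2: j = 1, running = 2
After iteration 3: j = 2, running = 3
After iteration 4: j = 3, running = 3
Loop ends.

Final answer: 3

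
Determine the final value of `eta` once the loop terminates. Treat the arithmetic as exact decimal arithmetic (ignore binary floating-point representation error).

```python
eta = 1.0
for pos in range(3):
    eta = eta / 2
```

Let's trace through this code step by step.

Initialize: eta = 1.0
Entering loop: for pos in range(3):
After iteration 1: pos = 0, eta = 0.5
After iteration 2: pos = 1, eta = 0.25
After iteration 3: pos = 2, eta = 0.125
Loop ends.

Final answer: 0.125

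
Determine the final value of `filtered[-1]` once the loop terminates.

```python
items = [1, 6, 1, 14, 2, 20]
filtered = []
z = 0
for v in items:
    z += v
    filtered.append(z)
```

Let's trace through this code step by step.

Initialize: items = [1, 6, 1, 14, 2, 20]
Initialize: filtered = []
Initialize: z = 0
Entering loop: for v in items:
After iteration 1: v = 1, filtered = [1], z = 1
After iteration 2: v = 6, filtered = [1, 7], z = 7
After iteration 3: v = 1, filtered = [1, 7, 8], z = 8
After iteration 4: v = 14, filtered = [1, 7, 8, 22], z = 22
After iteration 5: v = 2, filtered = [1, 7, 8, 22, 24], z = 24
After iteration 6: v = 20, filtered = [1, 7, 8, 22, 24, 44], z = 44
Loop ends.
filtered[-1] = 44

Final answer: 44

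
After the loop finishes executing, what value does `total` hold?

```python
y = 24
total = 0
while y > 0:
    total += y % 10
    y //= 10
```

Let's trace through this code step by step.

Initialize: y = 24
Initialize: total = 0
Entering loop: while y > 0:
After iteration 1: y = 2, total = 4
After iteration 2: y = 0, total = 6
Loop ends.

Final answer: 6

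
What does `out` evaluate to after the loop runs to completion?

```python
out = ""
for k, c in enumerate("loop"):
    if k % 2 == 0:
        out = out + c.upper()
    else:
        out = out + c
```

Let's trace through this code step by step.

Initialize: out = ''
Entering loop: for k, c in enumerate("loop"):
After iteration 1: k = 0, c = 'l', out = 'L'
After iteration 2: k = 1, c = 'o', out = 'Lo'
After iteration 3: k = 2, c = 'o', out = 'LoO'
After iteration 4: k = 3, c = 'p', out = 'LoOp'
Loop ends.

Final answer: 'LoOp'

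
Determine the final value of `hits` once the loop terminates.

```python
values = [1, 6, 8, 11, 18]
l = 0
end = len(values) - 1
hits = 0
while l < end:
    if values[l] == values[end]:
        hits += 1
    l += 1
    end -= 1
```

Let's trace through this code step by step.

Initialize: values = [1, 6, 8, 11, 18]
Initialize: l = 0
Initialize: end = 4
Initialize: hits = 0
Entering loop: while l < end:
After iteration 1: l = 1, end = 3, hits = 0
After iteration 2: l = 2, end = 2, hits = 0
Loop ends.

Final answer: 0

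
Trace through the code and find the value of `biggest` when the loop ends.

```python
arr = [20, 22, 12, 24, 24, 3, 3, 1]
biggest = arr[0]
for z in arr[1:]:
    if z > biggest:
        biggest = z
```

Let's trace through this code step by step.

Initialize: arr = [20, 22, 12, 24, 24, 3, 3, 1]
Initialize: biggest = 20
Entering loop: for z in arr[1:]:
After iteration 1: z = 22, biggest = 22
After iteration 2: z = 12, biggest = 22
After iteration 3: z = 24, biggest = 24
After iteration 4: z = 24, biggest = 24
After iteration 5: z = 3, biggest = 24
After iteration 6: z = 3, biggest = 24
After iteration 7: z = 1, biggest = 24
Loop ends.

Final answer: 24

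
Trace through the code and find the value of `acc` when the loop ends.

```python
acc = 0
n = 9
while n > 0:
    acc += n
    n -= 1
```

Let's trace through this code step by step.

Initialize: acc = 0
Initialize: n = 9
Entering loop: while n > 0:
After iteration 1: acc = 9, n = 8
After iteration 2: acc = 17, n = 7
After iteration 3: acc = 24, n = 6
After iteration 4: acc = 30, n = 5
After iteration 5: acc = 35, n = 4
After iteration 6: acc = 39, n = 3
After iteration 7: acc = 42, n = 2
After iteration 8: acc = 44, n = 1
After iteration 9: acc = 45, n = 0
Loop ends.

Final answer: 45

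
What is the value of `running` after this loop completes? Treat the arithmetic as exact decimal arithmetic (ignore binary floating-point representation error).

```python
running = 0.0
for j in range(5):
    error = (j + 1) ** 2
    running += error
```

Let's trace through this code step by step.

Initialize: running = 0.0
Entering loop: for j in range(5):
After iteration 1: j = 0, running = 1.0, error = 1
After iteration 2: j = 1, running = 5.0, error = 4
After iteration 3: j = 2, running = 14.0, error = 9
After iteration 4: j = 3, running = 30.0, error = 16
After iteration 5: j = 4, running = 55.0, error = 25
Loop ends.

Final answer: 55.0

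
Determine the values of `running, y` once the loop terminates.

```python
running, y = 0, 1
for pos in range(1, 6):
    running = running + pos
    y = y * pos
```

Let's trace through this code step by step.

Initialize: running = 0
Initialize: y = 1
Entering loop: for pos in range(1, 6):
After iteration 1: pos = 1, running = 1, y = 1
After iteration 2: pos = 2, running = 3, y = 2
After iteration 3: pos = 3, running = 6, y = 6
After iteration 4: pos = 4, running = 10, y = 24
After iteration 5: pos = 5, running = 15, y = 120
Loop ends.

Final answer: 15, 120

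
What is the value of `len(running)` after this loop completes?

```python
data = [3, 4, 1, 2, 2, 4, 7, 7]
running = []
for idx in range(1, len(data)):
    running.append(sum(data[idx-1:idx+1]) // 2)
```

Let's trace through this code step by step.

Initialize: data = [3, 4, 1, 2, 2, 4, 7, 7]
Initialize: running = []
Entering loop: for idx in range(1, len(data)):
After iteration 1: idx = 1, running = [3]
After iteration 2: idx = 2, running = [3, 2]
After iteration 3: idx = 3, running = [3, 2, 1]
After iteration 4: idx = 4, running = [3, 2, 1, 2]
After iteration 5: idx = 5, running = [3, 2, 1, 2, 3]
After iteration 6: idx = 6, running = [3, 2, 1, 2, 3, 5]
After iteration 7: idx = 7, running = [3, 2, 1, 2, 3, 5, 7]
Loop ends.
len(running) = 7

Final answer: 7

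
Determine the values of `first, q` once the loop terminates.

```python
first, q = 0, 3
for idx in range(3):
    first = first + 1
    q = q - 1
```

Let's trace through this code step by step.

Initialize: first = 0
Initialize: q = 3
Entering loop: for idx in range(3):
After iteration 1: idx = 0, first = 1, q = 2
After iteration 2: idx = 1, first = 2, q = 1
After iteration 3: idx = 2, first = 3, q = 0
Loop ends.

Final answer: 3, 0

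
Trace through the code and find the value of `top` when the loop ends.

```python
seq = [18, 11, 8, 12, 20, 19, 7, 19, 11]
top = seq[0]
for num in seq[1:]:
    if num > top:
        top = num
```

Let's trace through this code step by step.

Initialize: seq = [18, 11, 8, 12, 20, 19, 7, 19, 11]
Initialize: top = 18
Entering loop: for num in seq[1:]:
After iteration 1: num = 11, top = 18
After iteration 2: num = 8, top = 18
After iteration 3: num = 12, top = 18
After iteration 4: num = 20, top = 20
After iteration 5: num = 19, top = 20
After iteration 6: num = 7, top = 20
After iteration 7: num = 19, top = 20
After iteration 8: num = 11, top = 20
Loop ends.

Final answer: 20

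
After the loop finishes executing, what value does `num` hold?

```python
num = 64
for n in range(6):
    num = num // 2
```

Let's trace through this code step by step.

Initialize: num = 64
Entering loop: for n in range(6):
After iteration 1: n = 0, num = 32
After iteration 2: n = 1, num = 16
After iteration 3: n = 2, num = 8
After iteration 4: n = 3, num = 4
After iteration 5: n = 4, num = 2
After iteration 6: n = 5, num = 1
Loop ends.

Final answer: 1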